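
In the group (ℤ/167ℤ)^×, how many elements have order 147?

0

φ(167) = 167 − 1 = 166 = 2 · 83.
(Z/167Z)^× is cyclic (|G| = 166); a cyclic group of order m has exactly φ(d) elements of each order d | m, and none otherwise.
Since 147 ∤ 166, the count is 0.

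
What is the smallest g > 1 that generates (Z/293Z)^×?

2

φ(293) = 293 − 1 = 292 = 2^2 · 73.
g is a primitive root iff g^(292/q) ≢ 1 (mod 293) for each prime q ∈ {2, 73}.
g = 2: 2^146 ≡ 292; 2^4 ≡ 16 — none is 1, so 2 is a primitive root.
Hence the least primitive root of 293 is 2.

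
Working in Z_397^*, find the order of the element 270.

Since 270 ∈ (Z/397Z)^×, its order divides φ(397) = 397 − 1 = 396 = 2^2 · 3^2 · 11.
Divisors of 396: 1, 2, 3, 4, 6, 9, 11, 12, 18, 22, 33, 36, 44, 66, 99, 132, 198, 396.
Evaluate successive powers at the divisors of 396:
270^1 ≡ 270
270^2 ≡ 249
270^3 ≡ 137
270^4 ≡ 69
270^6 ≡ 110
270^9 ≡ 381
270^11 ≡ 383
270^12 ≡ 190
270^18 ≡ 256
270^22 ≡ 196
270^33 ≡ 35
270^36 ≡ 31
270^44 ≡ 304
270^66 ≡ 34
270^99 ≡ 396
270^132 ≡ 362
270^198 ≡ 1
Therefore the multiplicative order of 270 modulo 397 is 198.

198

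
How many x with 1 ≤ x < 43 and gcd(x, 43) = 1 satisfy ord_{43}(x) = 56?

0

φ(43) = 43 − 1 = 42 = 2 · 3 · 7.
Since (Z/43Z)^× is cyclic of order 42, the number of elements of order d is φ(d) when d | 42 and 0 otherwise.
Since 56 ∤ 42, the count is 0.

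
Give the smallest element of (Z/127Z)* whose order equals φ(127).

3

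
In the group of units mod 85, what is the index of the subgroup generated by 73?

ord(73) | φ(85) = φ(5·17) = (5−1)·(17−1) = 4·16 = 64 = 2^6.
Divisors of 64: 1, 2, 4, 8, 16, 32, 64.
Test each divisor d:
73^1 ≡ 73 (mod 85)
73^2 ≡ 59 (mod 85)
73^4 ≡ 81 (mod 85)
73^8 ≡ 16 (mod 85)
73^16 ≡ 1 (mod 85) ✓
Thus |⟨73⟩| = ord(73) = 16.
The index is φ(85) / ord(73) = 64 / 16 = 4.

4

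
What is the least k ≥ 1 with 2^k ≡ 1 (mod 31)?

The order of 2 must divide φ(31) = 31 − 1 = 30 = 2 · 3 · 5.
Divisors of 30: 1, 2, 3, 5, 6, 10, 15, 30.
Check 2^d mod 31 for each divisor in increasing order:
2^1 ≡ 2 (mod 31)
2^2 ≡ 4 (mod 31)
2^3 ≡ 8 (mod 31)
2^5 ≡ 1 (mod 31) ✓
The smallest such exponent is 5, so the order of 2 is 5.

5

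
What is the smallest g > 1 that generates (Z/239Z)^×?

7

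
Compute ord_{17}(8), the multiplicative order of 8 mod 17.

8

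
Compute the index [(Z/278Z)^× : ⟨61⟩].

1

ord(61) | φ(278) = φ(2)·φ(139) = 1·138 = 138 = 2 · 3 · 23.
Divisors of 138: 1, 2, 3, 6, 23, 46, 69, 138.
Evaluate successive powers at the divisors of 138:
61^1 ≡ 61 (mod 278)
61^2 ≡ 107 (mod 278)
61^3 ≡ 133 (mod 278)
61^6 ≡ 175 (mod 278)
61^23 ≡ 97 (mod 278)
61^46 ≡ 235 (mod 278)
61^69 ≡ 277 (mod 278)
61^138 ≡ 1 (mod 278) ✓
So ord_278(61) = 138, hence |⟨61⟩| = 138.
The index is φ(278) / ord(61) = 138 / 138 = 1.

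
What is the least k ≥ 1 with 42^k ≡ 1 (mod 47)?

23

Since 42 ∈ (Z/47Z)^×, its order divides φ(47) = 47 − 1 = 46 = 2 · 23.
Divisors of 46: 1, 2, 23, 46.
Evaluate successive powers at the divisors of 46:
42^1 ≡ 42
42^2 ≡ 25
42^23 ≡ 1
Hence ord(42) = 23.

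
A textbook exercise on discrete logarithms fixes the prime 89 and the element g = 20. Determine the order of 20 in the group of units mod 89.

By Lagrange's theorem, ord_89(20) divides φ(89) = 89 − 1 = 88 = 2^3 · 11.
Divisors of 88: 1, 2, 4, 8, 11, 22, 44, 88.
Test each divisor d:
20^1 ≡ 20
20^2 ≡ 44
20^4 ≡ 67
20^8 ≡ 39
20^11 ≡ 55
20^22 ≡ 88
20^44 ≡ 1
Therefore the multiplicative order of 20 modulo 89 is 44.

44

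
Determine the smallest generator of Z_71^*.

7

φ(71) = 71 − 1 = 70 = 2 · 5 · 7.
g is a primitive root iff g^(70/q) ≢ 1 (mod 71) for each prime q ∈ {2, 5, 7}.
g = 2: 2^35 ≡ 1 — hits 1, so not a primitive root.
g = 3: 3^35 ≡ 1 — hits 1, so not a primitive root.
g = 4: 4^35 ≡ 1 — hits 1, so not a primitive root.
g = 5: 5^35 ≡ 1 — hits 1, so not a primitive root.
g = 6: 6^35 ≡ 1 — hits 1, so not a primitive root.
g = 7: 7^35 ≡ 70; 7^14 ≡ 54; 7^10 ≡ 45 — none is 1, so 7 is a primitive root.
Hence the least primitive root of 71 is 7.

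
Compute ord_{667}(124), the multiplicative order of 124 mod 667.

By Lagrange's theorem, ord_667(124) divides φ(667) = φ(23·29) = (23−1)·(29−1) = 22·28 = 616 = 2^3 · 7 · 11.
Divisors of 616: 1, 2, 4, 7, 8, 11, 14, 22, 28, 44, 56, 77, 88, 154, 308, 616.
Check 124^d mod 667 for each divisor in increasing order:
124^1 ≡ 124 (mod 667)
124^2 ≡ 35 (mod 667)
124^4 ≡ 558 (mod 667)
124^7 ≡ 510 (mod 667)
124^8 ≡ 542 (mod 667)
124^11 ≡ 438 (mod 667)
124^14 ≡ 637 (mod 667)
124^22 ≡ 415 (mod 667)
124^28 ≡ 233 (mod 667)
124^44 ≡ 139 (mod 667)
124^56 ≡ 262 (mod 667)
124^77 ≡ 70 (mod 667)
124^88 ≡ 645 (mod 667)
124^154 ≡ 231 (mod 667)
124^308 ≡ 1 (mod 667) ✓
Therefore the multiplicative order of 124 modulo 667 is 308.

308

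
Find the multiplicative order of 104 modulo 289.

136

By Lagrange's theorem, ord_289(104) divides φ(289) = φ(17^2) = 17·(17−1) = 272 = 2^4 · 17.
Divisors of 272: 1, 2, 4, 8, 16, 17, 34, 68, 136, 272.
Compute 104^d (mod 289) for the divisors d until we hit 1:
104^1 ≡ 104 (mod 289)
104^2 ≡ 123 (mod 289)
104^4 ≡ 101 (mod 289)
104^8 ≡ 86 (mod 289)
104^16 ≡ 171 (mod 289)
104^17 ≡ 155 (mod 289)
104^34 ≡ 38 (mod 289)
104^68 ≡ 288 (mod 289)
104^136 ≡ 1 (mod 289) ✓
So ord_289(104) = 136.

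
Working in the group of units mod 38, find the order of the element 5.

The order of 5 must divide φ(38) = φ(2)·φ(19) = 1·18 = 18 = 2 · 3^2.
Divisors of 18: 1, 2, 3, 6, 9, 18.
Evaluate successive powers at the divisors of 18:
5^1 ≡ 5 (mod 38)
5^2 ≡ 25 (mod 38)
5^3 ≡ 11 (mod 38)
5^6 ≡ 7 (mod 38)
5^9 ≡ 1 (mod 38) ✓
The smallest such exponent is 9, so the order of 5 is 9.

9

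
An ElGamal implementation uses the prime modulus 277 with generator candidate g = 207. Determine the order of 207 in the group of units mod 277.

69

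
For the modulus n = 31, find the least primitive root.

3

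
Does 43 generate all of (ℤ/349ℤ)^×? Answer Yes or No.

φ(349) = 349 − 1 = 348 = 2^2 · 3 · 29.
43 is a primitive root mod 349 iff 43^(φ(349)/q) ≢ 1 for every prime q | φ(349), i.e. q ∈ {2, 3, 29}.
43^174 ≡ 348 (mod 349)  [q = 2: ≢ 1 ✓]
43^116 ≡ 122 (mod 349)  [q = 3: ≢ 1 ✓]
43^12 ≡ 322 (mod 349)  [q = 29: ≢ 1 ✓]
None equal 1, so ord_349(43) = 348: 43 is a primitive root.

Yes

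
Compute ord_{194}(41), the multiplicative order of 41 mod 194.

By Lagrange's theorem, ord_194(41) divides φ(194) = φ(2)·φ(97) = 1·96 = 96 = 2^5 · 3.
Divisors of 96: 1, 2, 3, 4, 6, 8, 12, 16, 24, 32, 48, 96.
Evaluate successive powers at the divisors of 96:
41^1 ≡ 41
41^2 ≡ 129
41^3 ≡ 51
41^4 ≡ 151
41^6 ≡ 79
41^8 ≡ 103
41^12 ≡ 33
41^16 ≡ 133
41^24 ≡ 119
41^32 ≡ 35
41^48 ≡ 193
41^96 ≡ 1
Hence ord(41) = 96.

96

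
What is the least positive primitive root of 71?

7

φ(71) = 71 − 1 = 70 = 2 · 5 · 7.
g is a primitive root iff g^(70/q) ≢ 1 (mod 71) for each prime q ∈ {2, 5, 7}.
g = 2: 2^35 ≡ 1 — hits 1, so not a primitive root.
g = 3: 3^35 ≡ 1 — hits 1, so not a primitive root.
g = 4: 4^35 ≡ 1 — hits 1, so not a primitive root.
g = 5: 5^35 ≡ 1 — hits 1, so not a primitive root.
g = 6: 6^35 ≡ 1 — hits 1, so not a primitive root.
g = 7: 7^35 ≡ 70; 7^14 ≡ 54; 7^10 ≡ 45 — none is 1, so 7 is a primitive root.
Hence the least primitive root of 71 is 7.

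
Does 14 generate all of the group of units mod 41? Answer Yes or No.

φ(41) = 41 − 1 = 40 = 2^3 · 5.
An element g generates (Z/41Z)^× iff g^(40/q) ≢ 1 (mod 41) for each prime q ∈ {2, 5}.
14^20 ≡ 40 (mod 41)  [q = 2: ≢ 1 ✓]
14^8 ≡ 1 (mod 41)  [q = 5: ≡ 1 ✗]
The check at q = 5 fails, so 14 generates a proper subgroup.

No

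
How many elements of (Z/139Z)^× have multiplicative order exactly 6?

2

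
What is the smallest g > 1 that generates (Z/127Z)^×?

3

φ(127) = 127 − 1 = 126 = 2 · 3^2 · 7.
g is a primitive root iff g^(126/q) ≢ 1 (mod 127) for each prime q ∈ {2, 3, 7}.
g = 2: 2^63 ≡ 1 — hits 1, so not a primitive root.
g = 3: 3^63 ≡ 126; 3^42 ≡ 107; 3^18 ≡ 4 — none is 1, so 3 is a primitive root.
So 3 is the smallest generator of (Z/127Z)^×.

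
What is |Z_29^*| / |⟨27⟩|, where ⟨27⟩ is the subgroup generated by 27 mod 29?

1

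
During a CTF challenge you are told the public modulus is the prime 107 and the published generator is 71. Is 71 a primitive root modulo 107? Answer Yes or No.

Yes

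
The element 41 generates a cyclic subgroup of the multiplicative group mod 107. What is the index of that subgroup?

2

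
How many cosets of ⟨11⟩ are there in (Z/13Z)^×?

1

ord(11) | φ(13) = 13 − 1 = 12 = 2^2 · 3.
Divisors of 12: 1, 2, 3, 4, 6, 12.
Evaluate successive powers at the divisors of 12:
11^1 ≡ 11 (mod 13)
11^2 ≡ 4 (mod 13)
11^3 ≡ 5 (mod 13)
11^4 ≡ 3 (mod 13)
11^6 ≡ 12 (mod 13)
11^12 ≡ 1 (mod 13) ✓
Thus |⟨11⟩| = ord(11) = 12.
The index is φ(13) / ord(11) = 12 / 12 = 1.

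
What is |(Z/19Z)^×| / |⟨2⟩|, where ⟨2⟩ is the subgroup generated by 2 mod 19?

1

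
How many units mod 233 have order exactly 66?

0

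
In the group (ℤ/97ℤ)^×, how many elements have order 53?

φ(97) = 97 − 1 = 96 = 2^5 · 3.
Since (Z/97Z)^× is cyclic of order 96, the number of elements of order d is φ(d) when d | 96 and 0 otherwise.
Since 53 ∤ 96, the count is 0.

0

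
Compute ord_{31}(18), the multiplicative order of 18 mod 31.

Since 18 ∈ (Z/31Z)^×, its order divides φ(31) = 31 − 1 = 30 = 2 · 3 · 5.
Divisors of 30: 1, 2, 3, 5, 6, 10, 15, 30.
Compute 18^d (mod 31) for the divisors d until we hit 1:
18^1 ≡ 18 (mod 31)
18^2 ≡ 14 (mod 31)
18^3 ≡ 4 (mod 31)
18^5 ≡ 25 (mod 31)
18^6 ≡ 16 (mod 31)
18^10 ≡ 5 (mod 31)
18^15 ≡ 1 (mod 31) ✓
So ord_31(18) = 15.

15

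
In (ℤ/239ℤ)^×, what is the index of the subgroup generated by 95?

1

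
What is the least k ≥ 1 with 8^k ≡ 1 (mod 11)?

10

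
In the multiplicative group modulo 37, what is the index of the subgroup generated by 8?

3

The order of 8 must divide φ(37) = 37 − 1 = 36 = 2^2 · 3^2.
Divisors of 36: 1, 2, 3, 4, 6, 9, 12, 18, 36.
Evaluate successive powers at the divisors of 36:
8^1 ≡ 8 (mod 37)
8^2 ≡ 27 (mod 37)
8^3 ≡ 31 (mod 37)
8^4 ≡ 26 (mod 37)
8^6 ≡ 36 (mod 37)
8^9 ≡ 6 (mod 37)
8^12 ≡ 1 (mod 37) ✓
The order of 8 is 12, so the subgroup it generates has 12 elements.
The index is φ(37) / ord(8) = 36 / 12 = 3.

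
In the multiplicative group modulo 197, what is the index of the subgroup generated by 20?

7

ord(20) | φ(197) = 197 − 1 = 196 = 2^2 · 7^2.
Divisors of 196: 1, 2, 4, 7, 14, 28, 49, 98, 196.
Evaluate successive powers at the divisors of 196:
20^1 ≡ 20 (mod 197)
20^2 ≡ 6 (mod 197)
20^4 ≡ 36 (mod 197)
20^7 ≡ 183 (mod 197)
20^14 ≡ 196 (mod 197)
20^28 ≡ 1 (mod 197) ✓
Thus |⟨20⟩| = ord(20) = 28.
[(Z/197Z)^× : ⟨20⟩] = 196/28 = 7.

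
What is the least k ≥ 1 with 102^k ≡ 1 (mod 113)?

56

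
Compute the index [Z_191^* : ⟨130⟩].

2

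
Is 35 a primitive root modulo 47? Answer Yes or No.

Yes

φ(47) = 47 − 1 = 46 = 2 · 23.
It suffices to check that the order of 35 is not a proper divisor of 46: compute 35^(46/q) for q ∈ {2, 23}.
35^23 ≡ 46 (mod 47)  [q = 2: ≢ 1 ✓]
35^2 ≡ 3 (mod 47)  [q = 23: ≢ 1 ✓]
Every test exponent gives a nontrivial residue, hence 35 generates the full group.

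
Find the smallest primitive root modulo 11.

2

φ(11) = 11 − 1 = 10 = 2 · 5.
g is a primitive root iff g^(10/q) ≢ 1 (mod 11) for each prime q ∈ {2, 5}.
g = 2: 2^5 ≡ 10; 2^2 ≡ 4 — none is 1, so 2 is a primitive root.
So 2 is the smallest generator of (Z/11Z)^×.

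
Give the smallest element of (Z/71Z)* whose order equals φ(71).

7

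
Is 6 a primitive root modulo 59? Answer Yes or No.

Yes

φ(59) = 59 − 1 = 58 = 2 · 29.
Test 6^(58/q) mod 59 for each prime factor q of 58:
6^29 ≡ 58 (mod 59)  [q = 2: ≢ 1 ✓]
6^2 ≡ 36 (mod 59)  [q = 29: ≢ 1 ✓]
None equal 1, so ord_59(6) = 58: 6 is a primitive root.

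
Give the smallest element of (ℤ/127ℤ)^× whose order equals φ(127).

3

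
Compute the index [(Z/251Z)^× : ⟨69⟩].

By Lagrange's theorem, ord_251(69) divides φ(251) = 251 − 1 = 250 = 2 · 5^3.
Divisors of 250: 1, 2, 5, 10, 25, 50, 125, 250.
Compute 69^d (mod 251) for the divisors d until we hit 1:
69^1 ≡ 69
69^2 ≡ 243
69^5 ≡ 149
69^10 ≡ 113
69^25 ≡ 1
The order of 69 is 25, so the subgroup it generates has 25 elements.
Index = |(Z/251Z)^×| / |⟨69⟩| = 250 / 25 = 10.

10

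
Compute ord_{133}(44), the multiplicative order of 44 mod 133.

9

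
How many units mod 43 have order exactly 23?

0

φ(43) = 43 − 1 = 42 = 2 · 3 · 7.
Since (Z/43Z)^× is cyclic of order 42, the number of elements of order d is φ(d) when d | 42 and 0 otherwise.
Since 23 ∤ 42, the count is 0.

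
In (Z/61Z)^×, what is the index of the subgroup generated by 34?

12

By Lagrange's theorem, ord_61(34) divides φ(61) = 61 − 1 = 60 = 2^2 · 3 · 5.
Divisors of 60: 1, 2, 3, 4, 5, 6, 10, 12, 15, 20, 30, 60.
Test each divisor d:
34^1 ≡ 34 (mod 61)
34^2 ≡ 58 (mod 61)
34^3 ≡ 20 (mod 61)
34^4 ≡ 9 (mod 61)
34^5 ≡ 1 (mod 61) ✓
Thus |⟨34⟩| = ord(34) = 5.
The index is φ(61) / ord(34) = 60 / 5 = 12.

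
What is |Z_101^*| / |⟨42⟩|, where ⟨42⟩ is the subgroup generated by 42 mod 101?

1

By Lagrange's theorem, ord_101(42) divides φ(101) = 101 − 1 = 100 = 2^2 · 5^2.
Divisors of 100: 1, 2, 4, 5, 10, 20, 25, 50, 100.
Test each divisor d:
42^1 ≡ 42 (mod 101)
42^2 ≡ 47 (mod 101)
42^4 ≡ 88 (mod 101)
42^5 ≡ 60 (mod 101)
42^10 ≡ 65 (mod 101)
42^20 ≡ 84 (mod 101)
42^25 ≡ 91 (mod 101)
42^50 ≡ 100 (mod 101)
42^100 ≡ 1 (mod 101) ✓
Thus |⟨42⟩| = ord(42) = 100.
The index is φ(101) / ord(42) = 100 / 100 = 1.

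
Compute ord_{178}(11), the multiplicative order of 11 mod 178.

22

ord(11) | φ(178) = φ(2)·φ(89) = 1·88 = 88 = 2^3 · 11.
Divisors of 88: 1, 2, 4, 8, 11, 22, 44, 88.
Compute 11^d (mod 178) for the divisors d until we hit 1:
11^1 ≡ 11
11^2 ≡ 121
11^4 ≡ 45
11^8 ≡ 67
11^11 ≡ 177
11^22 ≡ 1
So ord_178(11) = 22.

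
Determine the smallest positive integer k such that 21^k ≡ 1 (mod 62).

30

By Lagrange's theorem, ord_62(21) divides φ(62) = φ(2)·φ(31) = 1·30 = 30 = 2 · 3 · 5.
Divisors of 30: 1, 2, 3, 5, 6, 10, 15, 30.
Test each divisor d:
21^1 ≡ 21 (mod 62)
21^2 ≡ 7 (mod 62)
21^3 ≡ 23 (mod 62)
21^5 ≡ 37 (mod 62)
21^6 ≡ 33 (mod 62)
21^10 ≡ 5 (mod 62)
21^15 ≡ 61 (mod 62)
21^30 ≡ 1 (mod 62) ✓
So ord_62(21) = 30.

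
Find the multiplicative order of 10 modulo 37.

By Lagrange's theorem, ord_37(10) divides φ(37) = 37 − 1 = 36 = 2^2 · 3^2.
Divisors of 36: 1, 2, 3, 4, 6, 9, 12, 18, 36.
Compute 10^d (mod 37) for the divisors d until we hit 1:
10^1 ≡ 10 (mod 37)
10^2 ≡ 26 (mod 37)
10^3 ≡ 1 (mod 37) ✓
The smallest such exponent is 3, so the order of 10 is 3.

3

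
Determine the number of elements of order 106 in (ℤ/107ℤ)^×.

52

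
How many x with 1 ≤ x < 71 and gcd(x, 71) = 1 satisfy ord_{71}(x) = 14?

φ(71) = 71 − 1 = 70 = 2 · 5 · 7.
(Z/71Z)^× is cyclic (|G| = 70); a cyclic group of order m has exactly φ(d) elements of each order d | m, and none otherwise.
14 = 2 · 7 divides 70, and φ(14) = 6.

6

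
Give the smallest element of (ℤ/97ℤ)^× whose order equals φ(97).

φ(97) = 97 − 1 = 96 = 2^5 · 3.
Test candidates g = 2, 3, … against the prime factors q ∈ {2, 3} of φ(97): g is a generator iff g^(96/q) ≢ 1 for every such q.
g = 2: 2^48 ≡ 1 — hits 1, so not a primitive root.
g = 3: 3^48 ≡ 1 — hits 1, so not a primitive root.
g = 4: 4^48 ≡ 1 — hits 1, so not a primitive root.
g = 5: 5^48 ≡ 96; 5^32 ≡ 35 — none is 1, so 5 is a primitive root.
Hence the least primitive root of 97 is 5.

5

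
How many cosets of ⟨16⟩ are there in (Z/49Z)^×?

The order of 16 must divide φ(49) = φ(7^2) = 7·(7−1) = 42 = 2 · 3 · 7.
Divisors of 42: 1, 2, 3, 6, 7, 14, 21, 42.
Evaluate successive powers at the divisors of 42:
16^1 ≡ 16
16^2 ≡ 11
16^3 ≡ 29
16^6 ≡ 8
16^7 ≡ 30
16^14 ≡ 18
16^21 ≡ 1
So ord_49(16) = 21, hence |⟨16⟩| = 21.
[(Z/49Z)^× : ⟨16⟩] = 42/21 = 2.

2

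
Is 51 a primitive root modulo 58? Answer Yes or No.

φ(58) = φ(2)·φ(29) = 1·28 = 28 = 2^2 · 7.
It suffices to check that the order of 51 is not a proper divisor of 28: compute 51^(28/q) for q ∈ {2, 7}.
51^14 ≡ 1 (mod 58)  [q = 2: ≡ 1 ✗]
51^4 ≡ 23 (mod 58)  [q = 7: ≢ 1 ✓]
The check at q = 2 fails, so 51 generates a proper subgroup.

No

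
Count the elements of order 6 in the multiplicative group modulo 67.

2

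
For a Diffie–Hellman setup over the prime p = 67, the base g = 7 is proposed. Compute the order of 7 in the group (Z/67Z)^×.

The order of 7 must divide φ(67) = 67 − 1 = 66 = 2 · 3 · 11.
Divisors of 66: 1, 2, 3, 6, 11, 22, 33, 66.
Compute 7^d (mod 67) for the divisors d until we hit 1:
7^1 ≡ 7 (mod 67)
7^2 ≡ 49 (mod 67)
7^3 ≡ 8 (mod 67)
7^6 ≡ 64 (mod 67)
7^11 ≡ 30 (mod 67)
7^22 ≡ 29 (mod 67)
7^33 ≡ 66 (mod 67)
7^66 ≡ 1 (mod 67) ✓
The smallest such exponent is 66, so the order of 7 is 66.

66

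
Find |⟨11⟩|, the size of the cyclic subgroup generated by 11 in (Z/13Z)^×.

12

By Lagrange's theorem, ord_13(11) divides φ(13) = 13 − 1 = 12 = 2^2 · 3.
Divisors of 12: 1, 2, 3, 4, 6, 12.
Test each divisor d:
11^1 ≡ 11 (mod 13)
11^2 ≡ 4 (mod 13)
11^3 ≡ 5 (mod 13)
11^4 ≡ 3 (mod 13)
11^6 ≡ 12 (mod 13)
11^12 ≡ 1 (mod 13) ✓
The smallest such exponent is 12, so the order of 11 is 12.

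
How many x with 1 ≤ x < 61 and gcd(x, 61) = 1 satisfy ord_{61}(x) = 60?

φ(61) = 61 − 1 = 60 = 2^2 · 3 · 5.
Since (Z/61Z)^× is cyclic of order 60, the number of elements of order d is φ(d) when d | 60 and 0 otherwise.
60 = 2^2 · 3 · 5 divides 60, and φ(60) = 16.

16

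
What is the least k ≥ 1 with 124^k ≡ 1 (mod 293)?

The order of 124 must divide φ(293) = 293 − 1 = 292 = 2^2 · 73.
Divisors of 292: 1, 2, 4, 73, 146, 292.
Check 124^d mod 293 for each divisor in increasing order:
124^1 ≡ 124 (mod 293)
124^2 ≡ 140 (mod 293)
124^4 ≡ 262 (mod 293)
124^73 ≡ 1 (mod 293) ✓
Hence ord(124) = 73.

73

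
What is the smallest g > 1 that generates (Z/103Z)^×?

5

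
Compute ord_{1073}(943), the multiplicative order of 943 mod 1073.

252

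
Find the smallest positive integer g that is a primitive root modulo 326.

3

φ(326) = φ(2)·φ(163) = 1·162 = 162 = 2 · 3^4.
Test candidates g = 2, 3, … against the prime factors q ∈ {2, 3} of φ(326): g is a generator iff g^(162/q) ≢ 1 for every such q.
g = 2: gcd(2, 326) = 2 > 1, not a unit — skip.
g = 3: 3^81 ≡ 325; 3^54 ≡ 221 — none is 1, so 3 is a primitive root.
The smallest primitive root modulo 326 is 3.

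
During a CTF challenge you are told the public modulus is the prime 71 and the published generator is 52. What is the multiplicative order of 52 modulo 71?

70

Since 52 ∈ (Z/71Z)^×, its order divides φ(71) = 71 − 1 = 70 = 2 · 5 · 7.
Divisors of 70: 1, 2, 5, 7, 10, 14, 35, 70.
Compute 52^d (mod 71) for the divisors d until we hit 1:
52^1 ≡ 52
52^2 ≡ 6
52^5 ≡ 26
52^7 ≡ 14
52^10 ≡ 37
52^14 ≡ 54
52^35 ≡ 70
52^70 ≡ 1
So ord_71(52) = 70.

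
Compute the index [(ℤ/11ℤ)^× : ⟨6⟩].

1

ord(6) | φ(11) = 11 − 1 = 10 = 2 · 5.
Divisors of 10: 1, 2, 5, 10.
Evaluate successive powers at the divisors of 10:
6^1 ≡ 6 (mod 11)
6^2 ≡ 3 (mod 11)
6^5 ≡ 10 (mod 11)
6^10 ≡ 1 (mod 11) ✓
The order of 6 is 10, so the subgroup it generates has 10 elements.
The index is φ(11) / ord(6) = 10 / 10 = 1.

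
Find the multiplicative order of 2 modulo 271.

135

Since 2 ∈ (Z/271Z)^×, its order divides φ(271) = 271 − 1 = 270 = 2 · 3^3 · 5.
Divisors of 270: 1, 2, 3, 5, 6, 9, 10, 15, 18, 27, 30, 45, 54, 90, 135, 270.
Evaluate successive powers at the divisors of 270:
2^1 ≡ 2 (mod 271)
2^2 ≡ 4 (mod 271)
2^3 ≡ 8 (mod 271)
2^5 ≡ 32 (mod 271)
2^6 ≡ 64 (mod 271)
2^9 ≡ 241 (mod 271)
2^10 ≡ 211 (mod 271)
2^15 ≡ 248 (mod 271)
2^18 ≡ 87 (mod 271)
2^27 ≡ 100 (mod 271)
2^30 ≡ 258 (mod 271)
2^45 ≡ 28 (mod 271)
2^54 ≡ 244 (mod 271)
2^90 ≡ 242 (mod 271)
2^135 ≡ 1 (mod 271) ✓
So ord_271(2) = 135.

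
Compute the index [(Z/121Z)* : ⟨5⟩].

2

By Lagrange's theorem, ord_121(5) divides φ(121) = φ(11^2) = 11·(11−1) = 110 = 2 · 5 · 11.
Divisors of 110: 1, 2, 5, 10, 11, 22, 55, 110.
Compute 5^d (mod 121) for the divisors d until we hit 1:
5^1 ≡ 5
5^2 ≡ 25
5^5 ≡ 100
5^10 ≡ 78
5^11 ≡ 27
5^22 ≡ 3
5^55 ≡ 1
Thus |⟨5⟩| = ord(5) = 55.
[(Z/121Z)^× : ⟨5⟩] = 110/55 = 2.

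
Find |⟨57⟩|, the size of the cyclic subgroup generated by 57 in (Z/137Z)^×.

136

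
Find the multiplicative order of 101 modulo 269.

ord(101) | φ(269) = 269 − 1 = 268 = 2^2 · 67.
Divisors of 268: 1, 2, 4, 67, 134, 268.
Evaluate successive powers at the divisors of 268:
101^1 ≡ 101 (mod 269)
101^2 ≡ 248 (mod 269)
101^4 ≡ 172 (mod 269)
101^67 ≡ 187 (mod 269)
101^134 ≡ 268 (mod 269)
101^268 ≡ 1 (mod 269) ✓
Hence ord(101) = 268.

268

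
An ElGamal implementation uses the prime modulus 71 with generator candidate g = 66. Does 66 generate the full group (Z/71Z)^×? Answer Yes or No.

No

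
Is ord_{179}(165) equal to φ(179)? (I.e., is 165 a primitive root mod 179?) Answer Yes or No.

Yes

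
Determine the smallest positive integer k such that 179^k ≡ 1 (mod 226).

The order of 179 must divide φ(226) = φ(2)·φ(113) = 1·112 = 112 = 2^4 · 7.
Divisors of 112: 1, 2, 4, 7, 8, 14, 16, 28, 56, 112.
Evaluate successive powers at the divisors of 112:
179^1 ≡ 179 (mod 226)
179^2 ≡ 175 (mod 226)
179^4 ≡ 115 (mod 226)
179^7 ≡ 161 (mod 226)
179^8 ≡ 117 (mod 226)
179^14 ≡ 157 (mod 226)
179^16 ≡ 129 (mod 226)
179^28 ≡ 15 (mod 226)
179^56 ≡ 225 (mod 226)
179^112 ≡ 1 (mod 226) ✓
So ord_226(179) = 112.

112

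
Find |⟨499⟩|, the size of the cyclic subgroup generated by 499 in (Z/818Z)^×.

204

By Lagrange's theorem, ord_818(499) divides φ(818) = φ(2)·φ(409) = 1·408 = 408 = 2^3 · 3 · 17.
Divisors of 408: 1, 2, 3, 4, 6, 8, 12, 17, 24, 34, 51, 68, 102, 136, 204, 408.
Compute 499^d (mod 818) for the divisors d until we hit 1:
499^1 ≡ 499
499^2 ≡ 329
499^3 ≡ 571
499^4 ≡ 265
499^6 ≡ 477
499^8 ≡ 695
499^12 ≡ 125
499^17 ≡ 49
499^24 ≡ 83
499^34 ≡ 765
499^51 ≡ 675
499^68 ≡ 355
499^102 ≡ 817
499^136 ≡ 53
499^204 ≡ 1
Therefore the multiplicative order of 499 modulo 818 is 204.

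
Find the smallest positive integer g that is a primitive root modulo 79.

φ(79) = 79 − 1 = 78 = 2 · 3 · 13.
Test candidates g = 2, 3, … against the prime factors q ∈ {2, 3, 13} of φ(79): g is a generator iff g^(78/q) ≢ 1 for every such q.
g = 2: 2^39 ≡ 1 — hits 1, so not a primitive root.
g = 3: 3^39 ≡ 78; 3^26 ≡ 23; 3^6 ≡ 18 — none is 1, so 3 is a primitive root.
The smallest primitive root modulo 79 is 3.

3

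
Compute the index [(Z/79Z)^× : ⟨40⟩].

2

Since 40 ∈ (Z/79Z)^×, its order divides φ(79) = 79 − 1 = 78 = 2 · 3 · 13.
Divisors of 78: 1, 2, 3, 6, 13, 26, 39, 78.
Check 40^d mod 79 for each divisor in increasing order:
40^1 ≡ 40 (mod 79)
40^2 ≡ 20 (mod 79)
40^3 ≡ 10 (mod 79)
40^6 ≡ 21 (mod 79)
40^13 ≡ 23 (mod 79)
40^26 ≡ 55 (mod 79)
40^39 ≡ 1 (mod 79) ✓
So ord_79(40) = 39, hence |⟨40⟩| = 39.
Index = |(Z/79Z)^×| / |⟨40⟩| = 78 / 39 = 2.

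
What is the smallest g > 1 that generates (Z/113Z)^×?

φ(113) = 113 − 1 = 112 = 2^4 · 7.
g is a primitive root iff g^(112/q) ≢ 1 (mod 113) for each prime q ∈ {2, 7}.
g = 2: 2^56 ≡ 1 — hits 1, so not a primitive root.
g = 3: 3^56 ≡ 112; 3^16 ≡ 49 — none is 1, so 3 is a primitive root.
So 3 is the smallest generator of (Z/113Z)^×.

3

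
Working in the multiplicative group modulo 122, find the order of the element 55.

60

By Lagrange's theorem, ord_122(55) divides φ(122) = φ(2)·φ(61) = 1·60 = 60 = 2^2 · 3 · 5.
Divisors of 60: 1, 2, 3, 4, 5, 6, 10, 12, 15, 20, 30, 60.
Evaluate successive powers at the divisors of 60:
55^1 ≡ 55 (mod 122)
55^2 ≡ 97 (mod 122)
55^3 ≡ 89 (mod 122)
55^4 ≡ 15 (mod 122)
55^5 ≡ 93 (mod 122)
55^6 ≡ 113 (mod 122)
55^10 ≡ 109 (mod 122)
55^12 ≡ 81 (mod 122)
55^15 ≡ 11 (mod 122)
55^20 ≡ 47 (mod 122)
55^30 ≡ 121 (mod 122)
55^60 ≡ 1 (mod 122) ✓
Hence ord(55) = 60.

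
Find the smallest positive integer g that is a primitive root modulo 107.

2

φ(107) = 107 − 1 = 106 = 2 · 53.
g is a primitive root iff g^(106/q) ≢ 1 (mod 107) for each prime q ∈ {2, 53}.
g = 2: 2^53 ≡ 106; 2^2 ≡ 4 — none is 1, so 2 is a primitive root.
The smallest primitive root modulo 107 is 2.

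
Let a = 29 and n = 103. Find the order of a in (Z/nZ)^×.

51

Since 29 ∈ (Z/103Z)^×, its order divides φ(103) = 103 − 1 = 102 = 2 · 3 · 17.
Divisors of 102: 1, 2, 3, 6, 17, 34, 51, 102.
Evaluate successive powers at the divisors of 102:
29^1 ≡ 29 (mod 103)
29^2 ≡ 17 (mod 103)
29^3 ≡ 81 (mod 103)
29^6 ≡ 72 (mod 103)
29^17 ≡ 56 (mod 103)
29^34 ≡ 46 (mod 103)
29^51 ≡ 1 (mod 103) ✓
Hence ord(29) = 51.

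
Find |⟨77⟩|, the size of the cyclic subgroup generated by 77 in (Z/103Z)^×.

ord(77) | φ(103) = 103 − 1 = 102 = 2 · 3 · 17.
Divisors of 102: 1, 2, 3, 6, 17, 34, 51, 102.
Check 77^d mod 103 for each divisor in increasing order:
77^1 ≡ 77
77^2 ≡ 58
77^3 ≡ 37
77^6 ≡ 30
77^17 ≡ 47
77^34 ≡ 46
77^51 ≡ 102
77^102 ≡ 1
So ord_103(77) = 102.

102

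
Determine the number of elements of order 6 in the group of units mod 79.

φ(79) = 79 − 1 = 78 = 2 · 3 · 13.
In a cyclic group of order 78, there are φ(d) elements of order d for each divisor d of 78, and zero for non-divisors.
6 = 2 · 3 divides 78, and φ(6) = 2.

2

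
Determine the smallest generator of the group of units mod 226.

3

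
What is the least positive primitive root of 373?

2

φ(373) = 373 − 1 = 372 = 2^2 · 3 · 31.
Test candidates g = 2, 3, … against the prime factors q ∈ {2, 3, 31} of φ(373): g is a generator iff g^(372/q) ≢ 1 for every such q.
g = 2: 2^186 ≡ 372; 2^124 ≡ 284; 2^12 ≡ 366 — none is 1, so 2 is a primitive root.
Hence the least primitive root of 373 is 2.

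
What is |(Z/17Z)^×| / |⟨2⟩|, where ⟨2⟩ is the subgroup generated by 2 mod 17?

2

The order of 2 must divide φ(17) = 17 − 1 = 16 = 2^4.
Divisors of 16: 1, 2, 4, 8, 16.
Compute 2^d (mod 17) for the divisors d until we hit 1:
2^1 ≡ 2 (mod 17)
2^2 ≡ 4 (mod 17)
2^4 ≡ 16 (mod 17)
2^8 ≡ 1 (mod 17) ✓
So ord_17(2) = 8, hence |⟨2⟩| = 8.
[(Z/17Z)^× : ⟨2⟩] = 16/8 = 2.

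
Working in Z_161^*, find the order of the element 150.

ord(150) | φ(161) = φ(7·23) = (7−1)·(23−1) = 6·22 = 132 = 2^2 · 3 · 11.
Divisors of 132: 1, 2, 3, 4, 6, 11, 12, 22, 33, 44, 66, 132.
Check 150^d mod 161 for each divisor in increasing order:
150^1 ≡ 150 (mod 161)
150^2 ≡ 121 (mod 161)
150^3 ≡ 118 (mod 161)
150^4 ≡ 151 (mod 161)
150^6 ≡ 78 (mod 161)
150^11 ≡ 47 (mod 161)
150^12 ≡ 127 (mod 161)
150^22 ≡ 116 (mod 161)
150^33 ≡ 139 (mod 161)
150^44 ≡ 93 (mod 161)
150^66 ≡ 1 (mod 161) ✓
So ord_161(150) = 66.

66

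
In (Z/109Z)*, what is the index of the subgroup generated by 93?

6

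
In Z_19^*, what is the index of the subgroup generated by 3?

1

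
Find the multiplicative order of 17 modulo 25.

The order of 17 must divide φ(25) = φ(5^2) = 5·(5−1) = 20 = 2^2 · 5.
Divisors of 20: 1, 2, 4, 5, 10, 20.
Compute 17^d (mod 25) for the divisors d until we hit 1:
17^1 ≡ 17
17^2 ≡ 14
17^4 ≡ 21
17^5 ≡ 7
17^10 ≡ 24
17^20 ≡ 1
So ord_25(17) = 20.

20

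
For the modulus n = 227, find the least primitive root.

2

φ(227) = 227 − 1 = 226 = 2 · 113.
Test candidates g = 2, 3, … against the prime factors q ∈ {2, 113} of φ(227): g is a generator iff g^(226/q) ≢ 1 for every such q.
g = 2: 2^113 ≡ 226; 2^2 ≡ 4 — none is 1, so 2 is a primitive root.
So 2 is the smallest generator of (Z/227Z)^×.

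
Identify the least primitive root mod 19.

2

φ(19) = 19 − 1 = 18 = 2 · 3^2.
Test candidates g = 2, 3, … against the prime factors q ∈ {2, 3} of φ(19): g is a generator iff g^(18/q) ≢ 1 for every such q.
g = 2: 2^9 ≡ 18; 2^6 ≡ 7 — none is 1, so 2 is a primitive root.
Hence the least primitive root of 19 is 2.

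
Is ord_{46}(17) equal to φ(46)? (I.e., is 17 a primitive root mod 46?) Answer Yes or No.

Yes

φ(46) = φ(2)·φ(23) = 1·22 = 22 = 2 · 11.
Test 17^(22/q) mod 46 for each prime factor q of 22:
17^11 ≡ 45 (mod 46)  [q = 2: ≢ 1 ✓]
17^2 ≡ 13 (mod 46)  [q = 11: ≢ 1 ✓]
None equal 1, so ord_46(17) = 22: 17 is a primitive root.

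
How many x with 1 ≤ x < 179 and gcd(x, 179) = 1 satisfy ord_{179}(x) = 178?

φ(179) = 179 − 1 = 178 = 2 · 89.
(Z/179Z)^× is cyclic (|G| = 178); a cyclic group of order m has exactly φ(d) elements of each order d | m, and none otherwise.
178 = 2 · 89 divides 178, and φ(178) = 88.

88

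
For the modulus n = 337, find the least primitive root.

10

φ(337) = 337 − 1 = 336 = 2^4 · 3 · 7.
g is a primitive root iff g^(336/q) ≢ 1 (mod 337) for each prime q ∈ {2, 3, 7}.
g = 2: 2^168 ≡ 1 — hits 1, so not a primitive root.
g = 3: 3^168 ≡ 1 — hits 1, so not a primitive root.
g = 4: 4^168 ≡ 1 — hits 1, so not a primitive root.
g = 5: 5^168 ≡ 336; 5^112 ≡ 1 — hits 1, so not a primitive root.
g = 6: 6^168 ≡ 1 — hits 1, so not a primitive root.
g = 7: 7^168 ≡ 1 — hits 1, so not a primitive root.
g = 8: 8^168 ≡ 1 — hits 1, so not a primitive root.
g = 9: 9^168 ≡ 1 — hits 1, so not a primitive root.
g = 10: 10^168 ≡ 336; 10^112 ≡ 128; 10^48 ≡ 175 — none is 1, so 10 is a primitive root.
So 10 is the smallest generator of (Z/337Z)^×.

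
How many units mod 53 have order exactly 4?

φ(53) = 53 − 1 = 52 = 2^2 · 13.
In a cyclic group of order 52, there are φ(d) elements of order d for each divisor d of 52, and zero for non-divisors.
4 = 2^2 divides 52, and φ(4) = 2.

2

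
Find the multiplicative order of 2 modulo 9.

Since 2 ∈ (Z/9Z)^×, its order divides φ(9) = φ(3^2) = 3·(3−1) = 6 = 2 · 3.
Divisors of 6: 1, 2, 3, 6.
Check 2^d mod 9 for each divisor in increasing order:
2^1 ≡ 2 (mod 9)
2^2 ≡ 4 (mod 9)
2^3 ≡ 8 (mod 9)
2^6 ≡ 1 (mod 9) ✓
Therefore the multiplicative order of 2 modulo 9 is 6.

6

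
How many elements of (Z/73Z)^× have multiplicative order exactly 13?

0

φ(73) = 73 − 1 = 72 = 2^3 · 3^2.
In a cyclic group of order 72, there are φ(d) elements of order d for each divisor d of 72, and zero for non-divisors.
Here 72 is not a multiple of 13, so there are no elements of order 13.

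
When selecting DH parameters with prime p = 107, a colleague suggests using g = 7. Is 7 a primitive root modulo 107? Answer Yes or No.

Yes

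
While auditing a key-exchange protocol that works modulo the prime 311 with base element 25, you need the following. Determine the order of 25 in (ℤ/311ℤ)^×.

By Lagrange's theorem, ord_311(25) divides φ(311) = 311 − 1 = 310 = 2 · 5 · 31.
Divisors of 310: 1, 2, 5, 10, 31, 62, 155, 310.
Evaluate successive powers at the divisors of 310:
25^1 ≡ 25 (mod 311)
25^2 ≡ 3 (mod 311)
25^5 ≡ 225 (mod 311)
25^10 ≡ 243 (mod 311)
25^31 ≡ 36 (mod 311)
25^62 ≡ 52 (mod 311)
25^155 ≡ 1 (mod 311) ✓
Hence ord(25) = 155.

155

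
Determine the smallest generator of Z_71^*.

7

φ(71) = 71 − 1 = 70 = 2 · 5 · 7.
g is a primitive root iff g^(70/q) ≢ 1 (mod 71) for each prime q ∈ {2, 5, 7}.
g = 2: 2^35 ≡ 1 — hits 1, so not a primitive root.
g = 3: 3^35 ≡ 1 — hits 1, so not a primitive root.
g = 4: 4^35 ≡ 1 — hits 1, so not a primitive root.
g = 5: 5^35 ≡ 1 — hits 1, so not a primitive root.
g = 6: 6^35 ≡ 1 — hits 1, so not a primitive root.
g = 7: 7^35 ≡ 70; 7^14 ≡ 54; 7^10 ≡ 45 — none is 1, so 7 is a primitive root.
So 7 is the smallest generator of (Z/71Z)^×.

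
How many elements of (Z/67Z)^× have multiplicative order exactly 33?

20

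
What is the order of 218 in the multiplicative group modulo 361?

171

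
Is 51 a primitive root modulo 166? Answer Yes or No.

No

φ(166) = φ(2)·φ(83) = 1·82 = 82 = 2 · 41.
It suffices to check that the order of 51 is not a proper divisor of 82: compute 51^(82/q) for q ∈ {2, 41}.
51^41 ≡ 1 (mod 166)  [q = 2: ≡ 1 ✗]
51^2 ≡ 111 (mod 166)  [q = 41: ≢ 1 ✓]
The check at q = 2 fails, so 51 generates a proper subgroup.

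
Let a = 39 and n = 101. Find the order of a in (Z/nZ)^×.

20

The order of 39 must divide φ(101) = 101 − 1 = 100 = 2^2 · 5^2.
Divisors of 100: 1, 2, 4, 5, 10, 20, 25, 50, 100.
Evaluate successive powers at the divisors of 100:
39^1 ≡ 39 (mod 101)
39^2 ≡ 6 (mod 101)
39^4 ≡ 36 (mod 101)
39^5 ≡ 91 (mod 101)
39^10 ≡ 100 (mod 101)
39^20 ≡ 1 (mod 101) ✓
The smallest such exponent is 20, so the order of 39 is 20.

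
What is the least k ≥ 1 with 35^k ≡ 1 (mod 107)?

53

By Lagrange's theorem, ord_107(35) divides φ(107) = 107 − 1 = 106 = 2 · 53.
Divisors of 106: 1, 2, 53, 106.
Check 35^d mod 107 for each divisor in increasing order:
35^1 ≡ 35 (mod 107)
35^2 ≡ 48 (mod 107)
35^53 ≡ 1 (mod 107) ✓
Therefore the multiplicative order of 35 modulo 107 is 53.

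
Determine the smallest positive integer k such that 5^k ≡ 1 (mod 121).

55

By Lagrange's theorem, ord_121(5) divides φ(121) = φ(11^2) = 11·(11−1) = 110 = 2 · 5 · 11.
Divisors of 110: 1, 2, 5, 10, 11, 22, 55, 110.
Check 5^d mod 121 for each divisor in increasing order:
5^1 ≡ 5 (mod 121)
5^2 ≡ 25 (mod 121)
5^5 ≡ 100 (mod 121)
5^10 ≡ 78 (mod 121)
5^11 ≡ 27 (mod 121)
5^22 ≡ 3 (mod 121)
5^55 ≡ 1 (mod 121) ✓
So ord_121(5) = 55.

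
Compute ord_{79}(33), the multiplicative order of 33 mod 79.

26

ord(33) | φ(79) = 79 − 1 = 78 = 2 · 3 · 13.
Divisors of 78: 1, 2, 3, 6, 13, 26, 39, 78.
Evaluate successive powers at the divisors of 78:
33^1 ≡ 33
33^2 ≡ 62
33^3 ≡ 71
33^6 ≡ 64
33^13 ≡ 78
33^26 ≡ 1
Hence ord(33) = 26.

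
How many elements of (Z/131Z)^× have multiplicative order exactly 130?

φ(131) = 131 − 1 = 130 = 2 · 5 · 13.
(Z/131Z)^× is cyclic (|G| = 130); a cyclic group of order m has exactly φ(d) elements of each order d | m, and none otherwise.
130 = 2 · 5 · 13 divides 130, and φ(130) = 48.

48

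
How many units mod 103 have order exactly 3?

2

φ(103) = 103 − 1 = 102 = 2 · 3 · 17.
Since (Z/103Z)^× is cyclic of order 102, the number of elements of order d is φ(d) when d | 102 and 0 otherwise.
3 | 102, and φ(3) = 3 − 1 = 2.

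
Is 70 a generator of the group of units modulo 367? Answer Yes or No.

φ(367) = 367 − 1 = 366 = 2 · 3 · 61.
Test 70^(366/q) mod 367 for each prime factor q of 366:
70^183 ≡ 366 (mod 367)  [q = 2: ≢ 1 ✓]
70^122 ≡ 283 (mod 367)  [q = 3: ≢ 1 ✓]
70^6 ≡ 106 (mod 367)  [q = 61: ≢ 1 ✓]
Every test exponent gives a nontrivial residue, hence 70 generates the full group.

Yes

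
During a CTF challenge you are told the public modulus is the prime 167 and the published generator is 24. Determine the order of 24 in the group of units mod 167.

83

ord(24) | φ(167) = 167 − 1 = 166 = 2 · 83.
Divisors of 166: 1, 2, 83, 166.
Compute 24^d (mod 167) for the divisors d until we hit 1:
24^1 ≡ 24 (mod 167)
24^2 ≡ 75 (mod 167)
24^83 ≡ 1 (mod 167) ✓
Hence ord(24) = 83.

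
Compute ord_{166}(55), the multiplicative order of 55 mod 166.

82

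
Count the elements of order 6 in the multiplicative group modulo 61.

φ(61) = 61 − 1 = 60 = 2^2 · 3 · 5.
In a cyclic group of order 60, there are φ(d) elements of order d for each divisor d of 60, and zero for non-divisors.
6 = 2 · 3 divides 60, and φ(6) = 2.

2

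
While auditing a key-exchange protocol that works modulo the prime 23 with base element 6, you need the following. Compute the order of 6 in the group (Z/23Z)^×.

The order of 6 must divide φ(23) = 23 − 1 = 22 = 2 · 11.
Divisors of 22: 1, 2, 11, 22.
Evaluate successive powers at the divisors of 22:
6^1 ≡ 6
6^2 ≡ 13
6^11 ≡ 1
Hence ord(6) = 11.

11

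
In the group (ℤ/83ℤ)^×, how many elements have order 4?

0

φ(83) = 83 − 1 = 82 = 2 · 41.
In a cyclic group of order 82, there are φ(d) elements of order d for each divisor d of 82, and zero for non-divisors.
Here 82 is not a multiple of 4, so there are no elements of order 4.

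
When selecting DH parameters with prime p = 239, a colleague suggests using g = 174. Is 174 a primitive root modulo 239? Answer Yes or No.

φ(239) = 239 − 1 = 238 = 2 · 7 · 17.
It suffices to check that the order of 174 is not a proper divisor of 238: compute 174^(238/q) for q ∈ {2, 7, 17}.
174^119 ≡ 1 (mod 239)  [q = 2: ≡ 1 ✗]
174^34 ≡ 10 (mod 239)  [q = 7: ≢ 1 ✓]
174^14 ≡ 71 (mod 239)  [q = 17: ≢ 1 ✓]
174^119 ≡ 1 shows ord(174) | 119, strictly less than φ(239); not a primitive root.

No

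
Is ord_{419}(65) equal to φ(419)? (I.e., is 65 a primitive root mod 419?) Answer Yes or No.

No

φ(419) = 419 − 1 = 418 = 2 · 11 · 19.
It suffices to check that the order of 65 is not a proper divisor of 418: compute 65^(418/q) for q ∈ {2, 11, 19}.
65^209 ≡ 1 (mod 419)  [q = 2: ≡ 1 ✗]
65^38 ≡ 348 (mod 419)  [q = 11: ≢ 1 ✓]
65^22 ≡ 343 (mod 419)  [q = 19: ≢ 1 ✓]
The check at q = 2 fails, so 65 generates a proper subgroup.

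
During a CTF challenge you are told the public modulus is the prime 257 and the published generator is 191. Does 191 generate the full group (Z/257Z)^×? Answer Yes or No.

φ(257) = 257 − 1 = 256 = 2^8.
It suffices to check that the order of 191 is not a proper divisor of 256: compute 191^(256/q) for q ∈ {2}.
191^128 ≡ 256 (mod 257)  [q = 2: ≢ 1 ✓]
All checks pass, so 191 has order 256 and is a primitive root modulo 257.

Yes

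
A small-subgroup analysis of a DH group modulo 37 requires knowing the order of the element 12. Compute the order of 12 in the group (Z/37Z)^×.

9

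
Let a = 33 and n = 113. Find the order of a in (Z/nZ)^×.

112

The order of 33 must divide φ(113) = 113 − 1 = 112 = 2^4 · 7.
Divisors of 112: 1, 2, 4, 7, 8, 14, 16, 28, 56, 112.
Compute 33^d (mod 113) for the divisors d until we hit 1:
33^1 ≡ 33
33^2 ≡ 72
33^4 ≡ 99
33^7 ≡ 71
33^8 ≡ 83
33^14 ≡ 69
33^16 ≡ 109
33^28 ≡ 15
33^56 ≡ 112
33^112 ≡ 1
The smallest such exponent is 112, so the order of 33 is 112.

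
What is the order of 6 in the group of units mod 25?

5

ord(6) | φ(25) = φ(5^2) = 5·(5−1) = 20 = 2^2 · 5.
Divisors of 20: 1, 2, 4, 5, 10, 20.
Compute 6^d (mod 25) for the divisors d until we hit 1:
6^1 ≡ 6 (mod 25)
6^2 ≡ 11 (mod 25)
6^4 ≡ 21 (mod 25)
6^5 ≡ 1 (mod 25) ✓
The smallest such exponent is 5, so the order of 6 is 5.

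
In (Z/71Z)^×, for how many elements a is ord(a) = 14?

6

φ(71) = 71 − 1 = 70 = 2 · 5 · 7.
(Z/71Z)^× is cyclic (|G| = 70); a cyclic group of order m has exactly φ(d) elements of each order d | m, and none otherwise.
14 = 2 · 7 divides 70, and φ(14) = 6.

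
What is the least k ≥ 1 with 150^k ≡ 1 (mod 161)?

Since 150 ∈ (Z/161Z)^×, its order divides φ(161) = φ(7·23) = (7−1)·(23−1) = 6·22 = 132 = 2^2 · 3 · 11.
Divisors of 132: 1, 2, 3, 4, 6, 11, 12, 22, 33, 44, 66, 132.
Compute 150^d (mod 161) for the divisors d until we hit 1:
150^1 ≡ 150 (mod 161)
150^2 ≡ 121 (mod 161)
150^3 ≡ 118 (mod 161)
150^4 ≡ 151 (mod 161)
150^6 ≡ 78 (mod 161)
150^11 ≡ 47 (mod 161)
150^12 ≡ 127 (mod 161)
150^22 ≡ 116 (mod 161)
150^33 ≡ 139 (mod 161)
150^44 ≡ 93 (mod 161)
150^66 ≡ 1 (mod 161) ✓
The smallest such exponent is 66, so the order of 150 is 66.

66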